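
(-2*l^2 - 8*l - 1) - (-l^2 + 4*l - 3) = -l^2 - 12*l + 2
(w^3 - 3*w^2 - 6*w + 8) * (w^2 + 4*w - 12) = w^5 + w^4 - 30*w^3 + 20*w^2 + 104*w - 96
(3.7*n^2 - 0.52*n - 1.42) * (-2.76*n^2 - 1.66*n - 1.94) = -10.212*n^4 - 4.7068*n^3 - 2.3956*n^2 + 3.366*n + 2.7548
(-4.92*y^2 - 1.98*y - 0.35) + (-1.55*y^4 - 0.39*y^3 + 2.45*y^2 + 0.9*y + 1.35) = -1.55*y^4 - 0.39*y^3 - 2.47*y^2 - 1.08*y + 1.0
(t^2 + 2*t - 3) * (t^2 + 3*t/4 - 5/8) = t^4 + 11*t^3/4 - 17*t^2/8 - 7*t/2 + 15/8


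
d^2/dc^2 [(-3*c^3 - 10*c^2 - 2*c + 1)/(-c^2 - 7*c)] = 2*(79*c^3 - 3*c^2 - 21*c - 49)/(c^3*(c^3 + 21*c^2 + 147*c + 343))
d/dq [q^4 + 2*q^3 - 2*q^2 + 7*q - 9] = 4*q^3 + 6*q^2 - 4*q + 7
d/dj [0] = 0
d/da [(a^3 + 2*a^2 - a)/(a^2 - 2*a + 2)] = (a^4 - 4*a^3 + 3*a^2 + 8*a - 2)/(a^4 - 4*a^3 + 8*a^2 - 8*a + 4)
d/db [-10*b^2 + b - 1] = 1 - 20*b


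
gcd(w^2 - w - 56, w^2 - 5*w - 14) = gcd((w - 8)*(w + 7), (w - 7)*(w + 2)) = 1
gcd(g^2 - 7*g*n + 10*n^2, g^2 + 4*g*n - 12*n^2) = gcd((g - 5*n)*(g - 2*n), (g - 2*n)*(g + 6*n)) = g - 2*n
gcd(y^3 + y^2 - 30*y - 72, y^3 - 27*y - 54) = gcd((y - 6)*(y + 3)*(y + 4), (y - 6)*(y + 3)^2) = y^2 - 3*y - 18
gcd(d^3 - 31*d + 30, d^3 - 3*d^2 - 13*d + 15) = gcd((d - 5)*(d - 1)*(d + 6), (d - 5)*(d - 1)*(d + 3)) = d^2 - 6*d + 5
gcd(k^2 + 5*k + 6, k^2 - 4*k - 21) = k + 3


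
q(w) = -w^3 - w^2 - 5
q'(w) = -3*w^2 - 2*w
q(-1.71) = -2.92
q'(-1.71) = -5.35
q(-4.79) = 81.96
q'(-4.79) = -59.25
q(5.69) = -221.60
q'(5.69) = -108.51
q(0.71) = -5.86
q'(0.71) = -2.93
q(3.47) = -58.82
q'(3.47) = -43.06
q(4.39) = -108.88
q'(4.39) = -66.60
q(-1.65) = -3.23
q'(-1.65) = -4.87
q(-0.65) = -5.15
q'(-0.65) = 0.03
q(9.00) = -815.00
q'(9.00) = -261.00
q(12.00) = -1877.00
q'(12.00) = -456.00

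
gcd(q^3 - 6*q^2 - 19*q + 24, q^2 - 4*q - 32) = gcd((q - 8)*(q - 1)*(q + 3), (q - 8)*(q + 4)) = q - 8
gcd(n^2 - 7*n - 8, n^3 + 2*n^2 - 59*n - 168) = n - 8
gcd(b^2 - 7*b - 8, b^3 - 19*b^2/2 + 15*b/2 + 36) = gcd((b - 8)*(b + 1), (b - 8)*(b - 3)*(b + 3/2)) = b - 8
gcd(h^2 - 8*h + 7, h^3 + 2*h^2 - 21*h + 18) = h - 1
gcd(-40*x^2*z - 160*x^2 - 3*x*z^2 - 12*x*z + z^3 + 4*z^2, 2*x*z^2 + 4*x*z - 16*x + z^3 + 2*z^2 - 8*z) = z + 4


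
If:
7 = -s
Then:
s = -7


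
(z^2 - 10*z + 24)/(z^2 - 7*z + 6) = (z - 4)/(z - 1)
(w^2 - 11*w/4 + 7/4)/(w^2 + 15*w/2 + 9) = (4*w^2 - 11*w + 7)/(2*(2*w^2 + 15*w + 18))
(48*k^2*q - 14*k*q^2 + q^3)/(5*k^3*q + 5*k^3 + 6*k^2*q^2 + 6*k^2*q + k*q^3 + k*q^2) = q*(48*k^2 - 14*k*q + q^2)/(k*(5*k^2*q + 5*k^2 + 6*k*q^2 + 6*k*q + q^3 + q^2))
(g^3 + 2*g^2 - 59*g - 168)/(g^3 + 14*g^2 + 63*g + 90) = (g^2 - g - 56)/(g^2 + 11*g + 30)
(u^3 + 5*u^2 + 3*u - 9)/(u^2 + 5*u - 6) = (u^2 + 6*u + 9)/(u + 6)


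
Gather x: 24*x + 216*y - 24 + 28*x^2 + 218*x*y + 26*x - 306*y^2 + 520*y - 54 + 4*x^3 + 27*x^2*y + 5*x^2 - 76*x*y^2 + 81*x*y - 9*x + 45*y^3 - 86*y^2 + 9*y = 4*x^3 + x^2*(27*y + 33) + x*(-76*y^2 + 299*y + 41) + 45*y^3 - 392*y^2 + 745*y - 78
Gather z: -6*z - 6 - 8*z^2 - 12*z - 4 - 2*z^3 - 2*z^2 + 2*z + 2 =-2*z^3 - 10*z^2 - 16*z - 8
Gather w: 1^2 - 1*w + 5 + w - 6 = 0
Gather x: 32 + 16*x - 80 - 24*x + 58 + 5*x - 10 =-3*x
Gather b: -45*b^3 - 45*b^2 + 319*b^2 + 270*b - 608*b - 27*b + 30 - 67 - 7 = -45*b^3 + 274*b^2 - 365*b - 44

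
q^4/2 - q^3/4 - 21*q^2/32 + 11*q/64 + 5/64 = (q/2 + 1/2)*(q - 5/4)*(q - 1/2)*(q + 1/4)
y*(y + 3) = y^2 + 3*y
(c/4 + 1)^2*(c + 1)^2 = c^4/16 + 5*c^3/8 + 33*c^2/16 + 5*c/2 + 1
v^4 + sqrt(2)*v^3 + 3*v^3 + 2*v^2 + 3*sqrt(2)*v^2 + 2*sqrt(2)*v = v*(v + 1)*(v + 2)*(v + sqrt(2))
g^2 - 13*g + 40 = (g - 8)*(g - 5)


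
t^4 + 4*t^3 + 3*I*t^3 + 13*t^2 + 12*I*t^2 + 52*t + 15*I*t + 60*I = (t + 4)*(t - 3*I)*(t + I)*(t + 5*I)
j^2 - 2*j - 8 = (j - 4)*(j + 2)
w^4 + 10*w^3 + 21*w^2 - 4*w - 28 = (w - 1)*(w + 2)^2*(w + 7)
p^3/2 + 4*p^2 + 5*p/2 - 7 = (p/2 + 1)*(p - 1)*(p + 7)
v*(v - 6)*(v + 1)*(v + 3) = v^4 - 2*v^3 - 21*v^2 - 18*v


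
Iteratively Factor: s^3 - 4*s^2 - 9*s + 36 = (s - 3)*(s^2 - s - 12) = (s - 3)*(s + 3)*(s - 4)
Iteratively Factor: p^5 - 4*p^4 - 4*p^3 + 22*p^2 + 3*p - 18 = (p + 2)*(p^4 - 6*p^3 + 8*p^2 + 6*p - 9) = (p - 3)*(p + 2)*(p^3 - 3*p^2 - p + 3) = (p - 3)*(p + 1)*(p + 2)*(p^2 - 4*p + 3) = (p - 3)^2*(p + 1)*(p + 2)*(p - 1)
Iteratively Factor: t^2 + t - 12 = (t + 4)*(t - 3)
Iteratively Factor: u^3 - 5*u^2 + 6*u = (u - 3)*(u^2 - 2*u) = u*(u - 3)*(u - 2)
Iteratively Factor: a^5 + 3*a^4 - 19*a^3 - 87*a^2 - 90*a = (a + 2)*(a^4 + a^3 - 21*a^2 - 45*a) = (a + 2)*(a + 3)*(a^3 - 2*a^2 - 15*a) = a*(a + 2)*(a + 3)*(a^2 - 2*a - 15) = a*(a + 2)*(a + 3)^2*(a - 5)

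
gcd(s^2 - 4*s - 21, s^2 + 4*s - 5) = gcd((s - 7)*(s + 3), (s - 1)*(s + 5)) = 1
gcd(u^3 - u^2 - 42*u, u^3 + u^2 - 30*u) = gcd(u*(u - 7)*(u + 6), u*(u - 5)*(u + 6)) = u^2 + 6*u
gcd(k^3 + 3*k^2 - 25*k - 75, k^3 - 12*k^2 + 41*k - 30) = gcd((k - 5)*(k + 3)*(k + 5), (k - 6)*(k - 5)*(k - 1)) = k - 5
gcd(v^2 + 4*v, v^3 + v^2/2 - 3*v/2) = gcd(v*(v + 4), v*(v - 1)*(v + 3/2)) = v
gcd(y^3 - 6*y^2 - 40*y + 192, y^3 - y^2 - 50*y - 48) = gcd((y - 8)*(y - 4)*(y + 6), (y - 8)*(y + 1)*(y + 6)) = y^2 - 2*y - 48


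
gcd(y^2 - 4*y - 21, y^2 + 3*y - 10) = 1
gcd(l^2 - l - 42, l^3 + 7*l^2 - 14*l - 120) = l + 6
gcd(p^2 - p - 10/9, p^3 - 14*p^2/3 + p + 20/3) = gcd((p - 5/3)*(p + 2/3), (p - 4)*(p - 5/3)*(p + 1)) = p - 5/3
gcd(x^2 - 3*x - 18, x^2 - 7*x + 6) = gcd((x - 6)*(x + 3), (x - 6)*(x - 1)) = x - 6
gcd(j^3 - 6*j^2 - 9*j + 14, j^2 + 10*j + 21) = 1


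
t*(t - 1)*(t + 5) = t^3 + 4*t^2 - 5*t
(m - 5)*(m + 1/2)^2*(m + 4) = m^4 - 83*m^2/4 - 81*m/4 - 5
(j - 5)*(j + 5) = j^2 - 25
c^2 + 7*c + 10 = (c + 2)*(c + 5)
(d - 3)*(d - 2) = d^2 - 5*d + 6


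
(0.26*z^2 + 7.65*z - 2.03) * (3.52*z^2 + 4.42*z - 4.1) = 0.9152*z^4 + 28.0772*z^3 + 25.6014*z^2 - 40.3376*z + 8.323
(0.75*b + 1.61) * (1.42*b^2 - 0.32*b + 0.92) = 1.065*b^3 + 2.0462*b^2 + 0.1748*b + 1.4812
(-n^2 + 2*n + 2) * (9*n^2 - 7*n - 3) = -9*n^4 + 25*n^3 + 7*n^2 - 20*n - 6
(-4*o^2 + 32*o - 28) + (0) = -4*o^2 + 32*o - 28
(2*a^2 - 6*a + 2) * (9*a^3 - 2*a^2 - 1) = 18*a^5 - 58*a^4 + 30*a^3 - 6*a^2 + 6*a - 2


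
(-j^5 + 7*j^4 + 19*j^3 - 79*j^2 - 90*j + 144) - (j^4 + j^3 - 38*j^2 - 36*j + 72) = -j^5 + 6*j^4 + 18*j^3 - 41*j^2 - 54*j + 72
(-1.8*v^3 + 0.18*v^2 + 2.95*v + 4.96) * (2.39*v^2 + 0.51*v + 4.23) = -4.302*v^5 - 0.4878*v^4 - 0.4717*v^3 + 14.1203*v^2 + 15.0081*v + 20.9808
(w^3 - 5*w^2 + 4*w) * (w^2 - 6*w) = w^5 - 11*w^4 + 34*w^3 - 24*w^2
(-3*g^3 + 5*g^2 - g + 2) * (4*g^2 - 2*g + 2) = -12*g^5 + 26*g^4 - 20*g^3 + 20*g^2 - 6*g + 4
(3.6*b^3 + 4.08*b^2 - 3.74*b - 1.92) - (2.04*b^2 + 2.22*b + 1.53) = 3.6*b^3 + 2.04*b^2 - 5.96*b - 3.45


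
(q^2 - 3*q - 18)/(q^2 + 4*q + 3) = (q - 6)/(q + 1)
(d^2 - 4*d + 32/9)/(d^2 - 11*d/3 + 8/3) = (d - 4/3)/(d - 1)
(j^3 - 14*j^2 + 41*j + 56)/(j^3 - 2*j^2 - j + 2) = (j^2 - 15*j + 56)/(j^2 - 3*j + 2)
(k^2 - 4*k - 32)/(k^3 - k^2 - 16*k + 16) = (k - 8)/(k^2 - 5*k + 4)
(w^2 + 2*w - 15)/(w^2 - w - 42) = (-w^2 - 2*w + 15)/(-w^2 + w + 42)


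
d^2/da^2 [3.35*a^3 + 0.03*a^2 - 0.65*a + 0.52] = 20.1*a + 0.06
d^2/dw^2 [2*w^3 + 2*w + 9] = 12*w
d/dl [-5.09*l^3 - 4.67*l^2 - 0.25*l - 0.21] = -15.27*l^2 - 9.34*l - 0.25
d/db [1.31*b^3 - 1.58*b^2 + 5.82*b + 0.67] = 3.93*b^2 - 3.16*b + 5.82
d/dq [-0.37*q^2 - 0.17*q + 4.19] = -0.74*q - 0.17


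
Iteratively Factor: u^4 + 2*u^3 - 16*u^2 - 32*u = (u - 4)*(u^3 + 6*u^2 + 8*u) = u*(u - 4)*(u^2 + 6*u + 8) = u*(u - 4)*(u + 2)*(u + 4)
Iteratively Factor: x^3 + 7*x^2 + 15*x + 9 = (x + 1)*(x^2 + 6*x + 9) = (x + 1)*(x + 3)*(x + 3)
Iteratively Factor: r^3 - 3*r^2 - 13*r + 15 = (r + 3)*(r^2 - 6*r + 5) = (r - 1)*(r + 3)*(r - 5)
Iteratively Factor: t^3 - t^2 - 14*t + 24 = (t - 2)*(t^2 + t - 12) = (t - 2)*(t + 4)*(t - 3)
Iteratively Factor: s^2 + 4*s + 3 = (s + 1)*(s + 3)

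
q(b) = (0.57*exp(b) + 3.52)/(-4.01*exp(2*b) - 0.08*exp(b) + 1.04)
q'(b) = (0.57*exp(b) + 3.52)*(8.02*exp(2*b) + 0.08*exp(b))/(-4.01*exp(2*b) - 0.08*exp(b) + 1.04)^2 + 0.57*exp(b)/(-4.01*exp(2*b) - 0.08*exp(b) + 1.04) = (2.2857*exp(2*b) + 28.2304*exp(b) + 0.8744)*exp(b)/(16.0801*exp(4*b) + 0.6416*exp(3*b) - 8.3344*exp(2*b) - 0.1664*exp(b) + 1.0816)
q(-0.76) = 30.16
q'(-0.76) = 432.46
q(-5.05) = 3.39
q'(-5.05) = 0.01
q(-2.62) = 3.52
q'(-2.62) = 0.21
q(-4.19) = 3.40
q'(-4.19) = 0.02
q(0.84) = -0.23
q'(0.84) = 0.43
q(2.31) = -0.02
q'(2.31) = 0.03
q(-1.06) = 7.00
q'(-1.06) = 13.43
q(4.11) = -0.00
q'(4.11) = 0.00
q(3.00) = -0.00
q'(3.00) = 0.01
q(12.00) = 0.00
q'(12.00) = 0.00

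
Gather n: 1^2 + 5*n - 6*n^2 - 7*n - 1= -6*n^2 - 2*n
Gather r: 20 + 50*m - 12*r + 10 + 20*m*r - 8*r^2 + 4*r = 50*m - 8*r^2 + r*(20*m - 8) + 30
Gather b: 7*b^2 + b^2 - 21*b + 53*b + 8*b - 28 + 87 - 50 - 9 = 8*b^2 + 40*b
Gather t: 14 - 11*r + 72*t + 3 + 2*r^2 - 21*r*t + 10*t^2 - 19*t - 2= 2*r^2 - 11*r + 10*t^2 + t*(53 - 21*r) + 15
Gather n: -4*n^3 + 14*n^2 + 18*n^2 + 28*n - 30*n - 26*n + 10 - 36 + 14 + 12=-4*n^3 + 32*n^2 - 28*n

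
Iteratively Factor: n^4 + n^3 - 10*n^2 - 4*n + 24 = (n + 2)*(n^3 - n^2 - 8*n + 12) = (n + 2)*(n + 3)*(n^2 - 4*n + 4) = (n - 2)*(n + 2)*(n + 3)*(n - 2)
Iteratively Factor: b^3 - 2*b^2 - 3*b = (b + 1)*(b^2 - 3*b) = b*(b + 1)*(b - 3)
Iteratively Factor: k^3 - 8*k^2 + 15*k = (k)*(k^2 - 8*k + 15) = k*(k - 5)*(k - 3)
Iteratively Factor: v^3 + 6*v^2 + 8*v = (v + 4)*(v^2 + 2*v) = v*(v + 4)*(v + 2)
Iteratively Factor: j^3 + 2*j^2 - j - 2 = (j - 1)*(j^2 + 3*j + 2) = (j - 1)*(j + 2)*(j + 1)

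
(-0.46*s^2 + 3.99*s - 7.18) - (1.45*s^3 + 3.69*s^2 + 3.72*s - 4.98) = -1.45*s^3 - 4.15*s^2 + 0.27*s - 2.2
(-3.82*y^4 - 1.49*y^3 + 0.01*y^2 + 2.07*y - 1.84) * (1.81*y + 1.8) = -6.9142*y^5 - 9.5729*y^4 - 2.6639*y^3 + 3.7647*y^2 + 0.3956*y - 3.312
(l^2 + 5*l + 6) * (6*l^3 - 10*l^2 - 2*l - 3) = 6*l^5 + 20*l^4 - 16*l^3 - 73*l^2 - 27*l - 18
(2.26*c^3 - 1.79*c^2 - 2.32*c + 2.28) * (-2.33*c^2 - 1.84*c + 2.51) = -5.2658*c^5 + 0.0123000000000006*c^4 + 14.3718*c^3 - 5.5365*c^2 - 10.0184*c + 5.7228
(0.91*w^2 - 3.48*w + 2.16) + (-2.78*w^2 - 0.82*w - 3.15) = -1.87*w^2 - 4.3*w - 0.99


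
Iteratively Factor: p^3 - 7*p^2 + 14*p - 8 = (p - 1)*(p^2 - 6*p + 8) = (p - 4)*(p - 1)*(p - 2)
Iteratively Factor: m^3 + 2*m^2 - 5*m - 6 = (m + 3)*(m^2 - m - 2) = (m - 2)*(m + 3)*(m + 1)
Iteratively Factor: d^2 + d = (d)*(d + 1)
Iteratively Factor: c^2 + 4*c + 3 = (c + 3)*(c + 1)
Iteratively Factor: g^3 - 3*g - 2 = (g + 1)*(g^2 - g - 2) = (g - 2)*(g + 1)*(g + 1)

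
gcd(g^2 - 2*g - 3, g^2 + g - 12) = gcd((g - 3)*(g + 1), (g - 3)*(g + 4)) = g - 3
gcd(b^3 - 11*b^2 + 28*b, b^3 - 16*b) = b^2 - 4*b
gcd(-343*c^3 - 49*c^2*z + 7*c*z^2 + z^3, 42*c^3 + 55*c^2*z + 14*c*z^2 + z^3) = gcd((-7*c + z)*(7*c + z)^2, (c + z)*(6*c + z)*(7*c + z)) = 7*c + z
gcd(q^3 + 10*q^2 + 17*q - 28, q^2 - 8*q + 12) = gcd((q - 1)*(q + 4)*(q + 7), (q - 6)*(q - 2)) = 1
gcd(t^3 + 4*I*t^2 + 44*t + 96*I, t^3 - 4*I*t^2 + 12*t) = t^2 - 4*I*t + 12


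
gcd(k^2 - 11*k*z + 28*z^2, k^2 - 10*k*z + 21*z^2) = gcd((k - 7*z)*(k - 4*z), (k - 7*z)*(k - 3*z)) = -k + 7*z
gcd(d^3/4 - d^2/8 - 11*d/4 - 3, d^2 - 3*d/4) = 1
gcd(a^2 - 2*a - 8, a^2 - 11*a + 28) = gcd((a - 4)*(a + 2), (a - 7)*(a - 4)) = a - 4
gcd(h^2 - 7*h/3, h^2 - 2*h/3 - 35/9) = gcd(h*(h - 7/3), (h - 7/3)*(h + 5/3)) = h - 7/3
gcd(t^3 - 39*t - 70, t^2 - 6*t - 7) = t - 7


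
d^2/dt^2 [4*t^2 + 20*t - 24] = 8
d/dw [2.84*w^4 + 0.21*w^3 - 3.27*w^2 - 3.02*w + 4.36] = 11.36*w^3 + 0.63*w^2 - 6.54*w - 3.02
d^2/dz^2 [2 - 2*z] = 0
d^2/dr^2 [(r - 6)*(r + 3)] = 2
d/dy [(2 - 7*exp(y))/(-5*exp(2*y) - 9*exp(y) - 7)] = (-35*exp(2*y) + 20*exp(y) + 67)*exp(y)/(25*exp(4*y) + 90*exp(3*y) + 151*exp(2*y) + 126*exp(y) + 49)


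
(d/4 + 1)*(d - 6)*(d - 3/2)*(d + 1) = d^4/4 - 5*d^3/8 - 49*d^2/8 + 15*d/4 + 9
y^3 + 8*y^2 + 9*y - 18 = (y - 1)*(y + 3)*(y + 6)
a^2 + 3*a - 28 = (a - 4)*(a + 7)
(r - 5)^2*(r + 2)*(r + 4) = r^4 - 4*r^3 - 27*r^2 + 70*r + 200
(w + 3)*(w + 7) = w^2 + 10*w + 21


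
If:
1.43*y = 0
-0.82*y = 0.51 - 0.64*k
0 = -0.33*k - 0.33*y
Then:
No Solution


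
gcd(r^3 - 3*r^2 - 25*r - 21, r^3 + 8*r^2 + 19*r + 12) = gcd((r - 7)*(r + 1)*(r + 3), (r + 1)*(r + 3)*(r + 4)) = r^2 + 4*r + 3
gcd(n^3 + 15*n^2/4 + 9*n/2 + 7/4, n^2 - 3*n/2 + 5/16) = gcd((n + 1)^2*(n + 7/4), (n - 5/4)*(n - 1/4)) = 1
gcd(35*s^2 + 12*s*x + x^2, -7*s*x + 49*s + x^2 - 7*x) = 1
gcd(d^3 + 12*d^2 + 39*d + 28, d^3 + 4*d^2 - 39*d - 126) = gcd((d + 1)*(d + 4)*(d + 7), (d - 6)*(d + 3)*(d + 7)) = d + 7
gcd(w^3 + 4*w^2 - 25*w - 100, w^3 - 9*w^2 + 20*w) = w - 5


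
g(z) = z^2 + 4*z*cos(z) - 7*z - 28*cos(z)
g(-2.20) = 41.90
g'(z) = -4*z*sin(z) + 2*z + 28*sin(z) + 4*cos(z) - 7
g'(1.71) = 16.82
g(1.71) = -6.11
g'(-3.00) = -22.60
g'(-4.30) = 24.21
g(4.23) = -6.58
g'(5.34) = 0.65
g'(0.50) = 9.98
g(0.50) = -26.07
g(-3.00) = 69.60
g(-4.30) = 66.71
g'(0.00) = -3.00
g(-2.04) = 34.79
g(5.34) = -12.76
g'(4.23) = -10.21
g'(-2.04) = -45.14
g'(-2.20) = -43.51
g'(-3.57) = -0.21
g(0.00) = -28.00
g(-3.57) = 76.19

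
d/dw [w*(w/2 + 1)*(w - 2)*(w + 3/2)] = 2*w^3 + 9*w^2/4 - 4*w - 3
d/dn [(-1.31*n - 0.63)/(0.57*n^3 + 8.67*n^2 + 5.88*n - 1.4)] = (1.4934*n^3 + 12.435*n^2 + 10.9242*n + 5.5384)/(0.3249*n^6 + 9.8838*n^5 + 81.8721*n^4 + 100.3632*n^3 + 10.2984*n^2 - 16.464*n + 1.96)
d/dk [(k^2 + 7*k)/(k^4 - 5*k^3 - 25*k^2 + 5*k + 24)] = (-k*(k + 7)*(4*k^3 - 15*k^2 - 50*k + 5) + (2*k + 7)*(k^4 - 5*k^3 - 25*k^2 + 5*k + 24))/(k^4 - 5*k^3 - 25*k^2 + 5*k + 24)^2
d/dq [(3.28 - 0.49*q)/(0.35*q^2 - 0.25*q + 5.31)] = (0.1715*q^2 - 2.296*q - 1.7819)/(0.1225*q^4 - 0.175*q^3 + 3.7795*q^2 - 2.655*q + 28.1961)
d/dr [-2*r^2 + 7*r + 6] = 7 - 4*r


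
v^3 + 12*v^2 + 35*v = v*(v + 5)*(v + 7)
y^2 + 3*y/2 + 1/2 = (y + 1/2)*(y + 1)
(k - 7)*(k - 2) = k^2 - 9*k + 14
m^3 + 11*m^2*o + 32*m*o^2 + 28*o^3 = (m + 2*o)^2*(m + 7*o)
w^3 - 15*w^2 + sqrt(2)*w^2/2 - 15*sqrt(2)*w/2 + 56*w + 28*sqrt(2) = (w - 8)*(w - 7)*(w + sqrt(2)/2)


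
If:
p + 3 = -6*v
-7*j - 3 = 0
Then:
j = -3/7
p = -6*v - 3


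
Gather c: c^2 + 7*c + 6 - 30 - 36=c^2 + 7*c - 60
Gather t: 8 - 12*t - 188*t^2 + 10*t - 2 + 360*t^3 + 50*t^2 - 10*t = 360*t^3 - 138*t^2 - 12*t + 6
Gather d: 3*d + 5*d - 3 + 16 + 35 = 8*d + 48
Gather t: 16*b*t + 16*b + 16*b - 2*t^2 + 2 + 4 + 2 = 16*b*t + 32*b - 2*t^2 + 8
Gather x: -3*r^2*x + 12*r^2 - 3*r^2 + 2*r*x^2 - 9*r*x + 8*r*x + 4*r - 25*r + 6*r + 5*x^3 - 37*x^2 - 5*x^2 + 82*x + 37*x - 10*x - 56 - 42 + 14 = 9*r^2 - 15*r + 5*x^3 + x^2*(2*r - 42) + x*(-3*r^2 - r + 109) - 84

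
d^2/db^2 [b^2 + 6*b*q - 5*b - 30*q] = 2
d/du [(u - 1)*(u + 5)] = 2*u + 4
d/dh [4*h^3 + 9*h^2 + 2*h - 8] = 12*h^2 + 18*h + 2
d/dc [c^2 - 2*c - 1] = 2*c - 2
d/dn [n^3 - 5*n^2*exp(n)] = n*(-5*n*exp(n) + 3*n - 10*exp(n))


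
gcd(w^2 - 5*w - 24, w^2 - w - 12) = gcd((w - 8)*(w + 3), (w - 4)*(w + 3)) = w + 3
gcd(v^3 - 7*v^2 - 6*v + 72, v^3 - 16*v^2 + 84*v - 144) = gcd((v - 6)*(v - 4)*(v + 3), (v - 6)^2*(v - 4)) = v^2 - 10*v + 24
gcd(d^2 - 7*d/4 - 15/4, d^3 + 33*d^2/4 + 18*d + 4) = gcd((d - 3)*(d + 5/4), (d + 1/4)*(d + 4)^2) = 1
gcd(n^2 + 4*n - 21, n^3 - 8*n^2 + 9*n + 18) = n - 3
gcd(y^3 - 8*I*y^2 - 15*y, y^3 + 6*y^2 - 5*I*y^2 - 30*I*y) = y^2 - 5*I*y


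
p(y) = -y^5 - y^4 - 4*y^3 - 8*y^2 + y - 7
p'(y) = -5*y^4 - 4*y^3 - 12*y^2 - 16*y + 1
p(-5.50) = 4528.78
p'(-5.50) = -4183.81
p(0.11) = -6.99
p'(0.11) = -0.91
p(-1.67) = -7.14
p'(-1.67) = -26.01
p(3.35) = -791.67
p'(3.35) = -967.37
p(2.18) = -156.10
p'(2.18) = -245.28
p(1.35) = -37.88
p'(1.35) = -68.92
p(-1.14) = -12.37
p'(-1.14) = 1.13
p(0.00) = -7.00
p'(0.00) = 1.00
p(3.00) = -508.00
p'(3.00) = -668.00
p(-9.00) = 54740.00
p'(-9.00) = -30716.00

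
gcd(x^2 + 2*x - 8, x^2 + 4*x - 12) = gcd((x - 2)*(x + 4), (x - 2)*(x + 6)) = x - 2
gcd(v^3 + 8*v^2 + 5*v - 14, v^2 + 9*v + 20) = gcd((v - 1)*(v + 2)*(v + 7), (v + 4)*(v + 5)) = 1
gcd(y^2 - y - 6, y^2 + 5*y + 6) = y + 2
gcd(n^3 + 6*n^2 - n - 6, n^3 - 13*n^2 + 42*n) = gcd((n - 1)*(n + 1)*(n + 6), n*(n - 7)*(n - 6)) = 1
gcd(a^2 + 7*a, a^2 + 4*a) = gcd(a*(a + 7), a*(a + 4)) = a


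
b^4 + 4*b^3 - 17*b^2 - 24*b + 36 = (b - 3)*(b - 1)*(b + 2)*(b + 6)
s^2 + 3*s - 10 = (s - 2)*(s + 5)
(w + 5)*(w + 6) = w^2 + 11*w + 30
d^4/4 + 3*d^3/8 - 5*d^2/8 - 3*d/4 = d*(d/2 + 1/2)*(d/2 + 1)*(d - 3/2)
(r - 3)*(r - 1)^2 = r^3 - 5*r^2 + 7*r - 3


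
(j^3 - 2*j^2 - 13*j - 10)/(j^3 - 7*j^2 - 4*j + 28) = (j^2 - 4*j - 5)/(j^2 - 9*j + 14)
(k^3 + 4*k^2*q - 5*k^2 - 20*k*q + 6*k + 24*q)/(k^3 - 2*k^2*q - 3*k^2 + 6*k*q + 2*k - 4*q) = (-k^2 - 4*k*q + 3*k + 12*q)/(-k^2 + 2*k*q + k - 2*q)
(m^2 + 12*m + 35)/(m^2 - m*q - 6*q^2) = (-m^2 - 12*m - 35)/(-m^2 + m*q + 6*q^2)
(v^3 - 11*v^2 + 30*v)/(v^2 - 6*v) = v - 5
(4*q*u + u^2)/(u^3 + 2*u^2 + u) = (4*q + u)/(u^2 + 2*u + 1)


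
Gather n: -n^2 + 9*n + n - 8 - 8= -n^2 + 10*n - 16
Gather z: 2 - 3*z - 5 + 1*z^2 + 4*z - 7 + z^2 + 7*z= 2*z^2 + 8*z - 10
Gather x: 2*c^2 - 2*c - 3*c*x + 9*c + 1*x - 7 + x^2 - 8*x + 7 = 2*c^2 + 7*c + x^2 + x*(-3*c - 7)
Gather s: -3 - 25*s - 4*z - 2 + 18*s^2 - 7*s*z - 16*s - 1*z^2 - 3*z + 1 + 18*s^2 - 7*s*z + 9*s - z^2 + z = 36*s^2 + s*(-14*z - 32) - 2*z^2 - 6*z - 4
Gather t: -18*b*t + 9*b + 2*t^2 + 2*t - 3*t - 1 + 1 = 9*b + 2*t^2 + t*(-18*b - 1)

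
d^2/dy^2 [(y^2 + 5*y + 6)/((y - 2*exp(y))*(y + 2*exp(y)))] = 2*(8*y^4*exp(2*y) + 24*y^3*exp(2*y) + 5*y^3 + 32*y^2*exp(4*y) - 60*y^2*exp(2*y) + 18*y^2 + 96*y*exp(4*y) - 132*y*exp(2*y) + 48*exp(4*y) + 24*exp(2*y))/(y^6 - 12*y^4*exp(2*y) + 48*y^2*exp(4*y) - 64*exp(6*y))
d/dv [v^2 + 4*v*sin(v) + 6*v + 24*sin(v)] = 4*v*cos(v) + 2*v + 4*sin(v) + 24*cos(v) + 6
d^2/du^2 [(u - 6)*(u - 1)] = 2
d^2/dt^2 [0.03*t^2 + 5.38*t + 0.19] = 0.0600000000000000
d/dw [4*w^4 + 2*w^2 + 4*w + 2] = 16*w^3 + 4*w + 4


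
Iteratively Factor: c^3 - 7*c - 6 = (c + 1)*(c^2 - c - 6) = (c - 3)*(c + 1)*(c + 2)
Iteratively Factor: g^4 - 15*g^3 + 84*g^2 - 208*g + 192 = (g - 4)*(g^3 - 11*g^2 + 40*g - 48) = (g - 4)*(g - 3)*(g^2 - 8*g + 16) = (g - 4)^2*(g - 3)*(g - 4)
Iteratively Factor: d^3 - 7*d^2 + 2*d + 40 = (d - 5)*(d^2 - 2*d - 8) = (d - 5)*(d + 2)*(d - 4)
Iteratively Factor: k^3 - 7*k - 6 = (k + 1)*(k^2 - k - 6) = (k + 1)*(k + 2)*(k - 3)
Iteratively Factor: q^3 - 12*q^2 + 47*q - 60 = (q - 5)*(q^2 - 7*q + 12) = (q - 5)*(q - 4)*(q - 3)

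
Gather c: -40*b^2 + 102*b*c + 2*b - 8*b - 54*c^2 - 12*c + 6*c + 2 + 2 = -40*b^2 - 6*b - 54*c^2 + c*(102*b - 6) + 4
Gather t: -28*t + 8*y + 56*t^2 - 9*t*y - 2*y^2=56*t^2 + t*(-9*y - 28) - 2*y^2 + 8*y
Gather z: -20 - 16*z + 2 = -16*z - 18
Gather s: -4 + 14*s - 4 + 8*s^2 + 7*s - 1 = 8*s^2 + 21*s - 9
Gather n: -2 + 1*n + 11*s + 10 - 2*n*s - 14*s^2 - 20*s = n*(1 - 2*s) - 14*s^2 - 9*s + 8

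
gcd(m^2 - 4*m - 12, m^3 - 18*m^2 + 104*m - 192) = m - 6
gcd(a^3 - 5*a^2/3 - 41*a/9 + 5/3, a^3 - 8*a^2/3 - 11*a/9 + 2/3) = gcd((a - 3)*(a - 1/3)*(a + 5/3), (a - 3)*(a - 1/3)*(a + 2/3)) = a^2 - 10*a/3 + 1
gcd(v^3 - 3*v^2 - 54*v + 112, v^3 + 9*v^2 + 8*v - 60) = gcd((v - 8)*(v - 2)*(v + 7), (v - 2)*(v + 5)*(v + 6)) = v - 2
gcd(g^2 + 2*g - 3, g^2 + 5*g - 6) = g - 1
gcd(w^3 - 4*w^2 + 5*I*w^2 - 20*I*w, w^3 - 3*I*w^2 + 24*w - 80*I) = w + 5*I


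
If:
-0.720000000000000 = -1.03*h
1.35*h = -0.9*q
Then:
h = 0.70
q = -1.05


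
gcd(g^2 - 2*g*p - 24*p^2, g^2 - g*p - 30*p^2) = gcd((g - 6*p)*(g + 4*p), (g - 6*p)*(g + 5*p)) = -g + 6*p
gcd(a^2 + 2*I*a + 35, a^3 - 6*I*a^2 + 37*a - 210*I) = a - 5*I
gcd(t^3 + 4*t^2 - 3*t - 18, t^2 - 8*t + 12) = t - 2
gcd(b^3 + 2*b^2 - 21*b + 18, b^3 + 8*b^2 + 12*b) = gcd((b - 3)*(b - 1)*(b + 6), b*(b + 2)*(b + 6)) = b + 6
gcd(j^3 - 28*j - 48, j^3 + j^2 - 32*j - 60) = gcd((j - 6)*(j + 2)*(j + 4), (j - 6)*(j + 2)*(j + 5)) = j^2 - 4*j - 12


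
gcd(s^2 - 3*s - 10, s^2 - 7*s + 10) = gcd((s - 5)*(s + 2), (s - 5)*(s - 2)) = s - 5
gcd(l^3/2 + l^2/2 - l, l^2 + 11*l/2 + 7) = l + 2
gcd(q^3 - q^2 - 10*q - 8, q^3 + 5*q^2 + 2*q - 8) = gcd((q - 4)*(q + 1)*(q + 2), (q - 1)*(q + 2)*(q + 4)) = q + 2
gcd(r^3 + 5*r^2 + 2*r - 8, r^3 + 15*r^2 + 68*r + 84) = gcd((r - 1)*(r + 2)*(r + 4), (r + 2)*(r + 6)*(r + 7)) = r + 2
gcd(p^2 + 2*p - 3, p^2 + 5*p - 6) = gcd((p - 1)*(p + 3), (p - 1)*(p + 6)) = p - 1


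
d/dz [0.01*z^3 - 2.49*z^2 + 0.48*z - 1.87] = 0.03*z^2 - 4.98*z + 0.48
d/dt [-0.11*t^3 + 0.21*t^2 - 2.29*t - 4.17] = -0.33*t^2 + 0.42*t - 2.29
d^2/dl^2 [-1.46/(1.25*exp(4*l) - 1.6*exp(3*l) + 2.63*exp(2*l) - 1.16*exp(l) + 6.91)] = (-1.46*(5.0*exp(3*l) - 4.8*exp(2*l) + 5.26*exp(l) - 1.16)*(10.0*exp(3*l) - 9.6*exp(2*l) + 10.52*exp(l) - 2.32)*exp(l) + (29.2*exp(3*l) - 21.024*exp(2*l) + 15.3592*exp(l) - 1.6936)*(1.25*exp(4*l) - 1.6*exp(3*l) + 2.63*exp(2*l) - 1.16*exp(l) + 6.91))*exp(l)/(1.25*exp(4*l) - 1.6*exp(3*l) + 2.63*exp(2*l) - 1.16*exp(l) + 6.91)^3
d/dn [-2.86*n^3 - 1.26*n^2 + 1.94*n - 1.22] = -8.58*n^2 - 2.52*n + 1.94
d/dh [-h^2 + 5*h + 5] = 5 - 2*h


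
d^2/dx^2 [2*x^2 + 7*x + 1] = 4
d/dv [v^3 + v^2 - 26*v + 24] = 3*v^2 + 2*v - 26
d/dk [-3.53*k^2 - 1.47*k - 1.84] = -7.06*k - 1.47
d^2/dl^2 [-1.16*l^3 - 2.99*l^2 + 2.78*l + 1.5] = -6.96*l - 5.98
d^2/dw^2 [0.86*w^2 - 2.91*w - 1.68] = 1.72000000000000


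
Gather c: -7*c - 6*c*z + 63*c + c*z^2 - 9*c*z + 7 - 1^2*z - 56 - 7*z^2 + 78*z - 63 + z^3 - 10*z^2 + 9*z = c*(z^2 - 15*z + 56) + z^3 - 17*z^2 + 86*z - 112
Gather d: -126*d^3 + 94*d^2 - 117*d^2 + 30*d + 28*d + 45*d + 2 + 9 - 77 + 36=-126*d^3 - 23*d^2 + 103*d - 30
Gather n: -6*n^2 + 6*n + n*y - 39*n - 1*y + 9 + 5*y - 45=-6*n^2 + n*(y - 33) + 4*y - 36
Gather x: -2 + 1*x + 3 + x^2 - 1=x^2 + x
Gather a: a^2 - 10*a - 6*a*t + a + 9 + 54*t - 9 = a^2 + a*(-6*t - 9) + 54*t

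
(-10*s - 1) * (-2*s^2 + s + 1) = 20*s^3 - 8*s^2 - 11*s - 1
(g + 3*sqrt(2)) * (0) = 0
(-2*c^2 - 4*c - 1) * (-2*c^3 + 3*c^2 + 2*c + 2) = 4*c^5 + 2*c^4 - 14*c^3 - 15*c^2 - 10*c - 2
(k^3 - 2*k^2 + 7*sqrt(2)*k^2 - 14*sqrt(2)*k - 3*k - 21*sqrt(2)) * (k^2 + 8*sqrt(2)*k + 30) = k^5 - 2*k^4 + 15*sqrt(2)*k^4 - 30*sqrt(2)*k^3 + 139*k^3 - 284*k^2 + 165*sqrt(2)*k^2 - 420*sqrt(2)*k - 426*k - 630*sqrt(2)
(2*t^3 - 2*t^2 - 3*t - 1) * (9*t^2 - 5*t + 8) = 18*t^5 - 28*t^4 - t^3 - 10*t^2 - 19*t - 8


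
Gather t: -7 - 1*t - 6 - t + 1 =-2*t - 12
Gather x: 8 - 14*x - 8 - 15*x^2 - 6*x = -15*x^2 - 20*x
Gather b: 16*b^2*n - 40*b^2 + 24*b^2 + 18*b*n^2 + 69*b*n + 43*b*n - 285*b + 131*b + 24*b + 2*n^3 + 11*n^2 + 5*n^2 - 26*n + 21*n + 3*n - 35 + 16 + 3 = b^2*(16*n - 16) + b*(18*n^2 + 112*n - 130) + 2*n^3 + 16*n^2 - 2*n - 16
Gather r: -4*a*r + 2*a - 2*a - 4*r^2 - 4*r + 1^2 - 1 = -4*r^2 + r*(-4*a - 4)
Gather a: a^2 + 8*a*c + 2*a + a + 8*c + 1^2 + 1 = a^2 + a*(8*c + 3) + 8*c + 2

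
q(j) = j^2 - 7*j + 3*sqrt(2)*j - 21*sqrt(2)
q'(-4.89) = -12.54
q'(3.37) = 3.98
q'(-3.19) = -9.14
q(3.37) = -27.63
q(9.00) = 26.49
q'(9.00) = 15.24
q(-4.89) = 7.70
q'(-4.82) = -12.40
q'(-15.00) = -32.76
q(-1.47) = -23.48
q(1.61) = -31.55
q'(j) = 2*j - 7 + 3*sqrt(2)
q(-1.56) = -22.96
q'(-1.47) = -5.70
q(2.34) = -30.68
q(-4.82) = 6.82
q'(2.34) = 1.92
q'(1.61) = 0.46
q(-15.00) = 236.66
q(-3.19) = -10.73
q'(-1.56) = -5.88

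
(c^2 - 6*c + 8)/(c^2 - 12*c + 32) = (c - 2)/(c - 8)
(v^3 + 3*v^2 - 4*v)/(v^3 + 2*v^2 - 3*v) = (v + 4)/(v + 3)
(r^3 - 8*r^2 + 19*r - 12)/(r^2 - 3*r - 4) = (r^2 - 4*r + 3)/(r + 1)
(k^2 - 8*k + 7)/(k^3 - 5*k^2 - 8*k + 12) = (k - 7)/(k^2 - 4*k - 12)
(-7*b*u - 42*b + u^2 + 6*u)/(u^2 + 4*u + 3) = (-7*b*u - 42*b + u^2 + 6*u)/(u^2 + 4*u + 3)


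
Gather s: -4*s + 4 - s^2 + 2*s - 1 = -s^2 - 2*s + 3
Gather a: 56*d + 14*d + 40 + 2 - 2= 70*d + 40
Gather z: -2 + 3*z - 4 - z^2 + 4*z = -z^2 + 7*z - 6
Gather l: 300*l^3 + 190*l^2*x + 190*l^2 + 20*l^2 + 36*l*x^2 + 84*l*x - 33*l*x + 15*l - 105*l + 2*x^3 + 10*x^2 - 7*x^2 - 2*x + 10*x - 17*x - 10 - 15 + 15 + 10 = 300*l^3 + l^2*(190*x + 210) + l*(36*x^2 + 51*x - 90) + 2*x^3 + 3*x^2 - 9*x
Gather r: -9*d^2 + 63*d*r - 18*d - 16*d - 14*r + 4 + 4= -9*d^2 - 34*d + r*(63*d - 14) + 8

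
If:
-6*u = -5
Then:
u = 5/6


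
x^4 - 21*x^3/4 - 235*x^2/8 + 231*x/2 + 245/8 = (x - 7)*(x - 7/2)*(x + 1/4)*(x + 5)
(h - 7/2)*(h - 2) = h^2 - 11*h/2 + 7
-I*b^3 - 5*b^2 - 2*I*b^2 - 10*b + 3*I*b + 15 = (b + 3)*(b - 5*I)*(-I*b + I)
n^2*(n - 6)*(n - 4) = n^4 - 10*n^3 + 24*n^2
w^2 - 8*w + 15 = (w - 5)*(w - 3)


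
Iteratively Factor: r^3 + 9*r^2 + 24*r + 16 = (r + 4)*(r^2 + 5*r + 4) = (r + 1)*(r + 4)*(r + 4)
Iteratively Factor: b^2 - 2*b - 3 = (b - 3)*(b + 1)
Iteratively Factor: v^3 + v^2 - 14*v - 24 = (v + 2)*(v^2 - v - 12) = (v + 2)*(v + 3)*(v - 4)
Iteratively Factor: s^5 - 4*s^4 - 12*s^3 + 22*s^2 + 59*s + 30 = (s + 1)*(s^4 - 5*s^3 - 7*s^2 + 29*s + 30) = (s + 1)^2*(s^3 - 6*s^2 - s + 30) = (s - 3)*(s + 1)^2*(s^2 - 3*s - 10) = (s - 5)*(s - 3)*(s + 1)^2*(s + 2)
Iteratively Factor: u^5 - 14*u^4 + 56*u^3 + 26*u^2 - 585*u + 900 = (u - 5)*(u^4 - 9*u^3 + 11*u^2 + 81*u - 180) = (u - 5)*(u - 4)*(u^3 - 5*u^2 - 9*u + 45) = (u - 5)*(u - 4)*(u - 3)*(u^2 - 2*u - 15) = (u - 5)*(u - 4)*(u - 3)*(u + 3)*(u - 5)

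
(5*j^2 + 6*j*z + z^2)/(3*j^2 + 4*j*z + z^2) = (5*j + z)/(3*j + z)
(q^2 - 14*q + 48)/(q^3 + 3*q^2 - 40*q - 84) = (q - 8)/(q^2 + 9*q + 14)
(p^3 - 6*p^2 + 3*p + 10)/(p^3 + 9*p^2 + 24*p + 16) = (p^2 - 7*p + 10)/(p^2 + 8*p + 16)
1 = 1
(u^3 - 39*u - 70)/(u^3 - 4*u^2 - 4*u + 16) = (u^2 - 2*u - 35)/(u^2 - 6*u + 8)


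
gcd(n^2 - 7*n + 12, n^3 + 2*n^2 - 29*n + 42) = n - 3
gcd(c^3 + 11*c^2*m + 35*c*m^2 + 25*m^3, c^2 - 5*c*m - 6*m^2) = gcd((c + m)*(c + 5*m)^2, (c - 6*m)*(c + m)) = c + m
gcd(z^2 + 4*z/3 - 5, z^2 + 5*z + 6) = z + 3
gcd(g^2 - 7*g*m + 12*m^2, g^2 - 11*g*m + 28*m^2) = g - 4*m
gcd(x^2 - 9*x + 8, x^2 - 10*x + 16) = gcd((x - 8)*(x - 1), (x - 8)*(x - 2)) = x - 8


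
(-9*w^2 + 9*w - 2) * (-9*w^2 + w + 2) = 81*w^4 - 90*w^3 + 9*w^2 + 16*w - 4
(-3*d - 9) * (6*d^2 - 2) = -18*d^3 - 54*d^2 + 6*d + 18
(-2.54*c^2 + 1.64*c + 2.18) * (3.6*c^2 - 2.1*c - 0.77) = -9.144*c^4 + 11.238*c^3 + 6.3598*c^2 - 5.8408*c - 1.6786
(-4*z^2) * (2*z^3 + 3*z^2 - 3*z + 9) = -8*z^5 - 12*z^4 + 12*z^3 - 36*z^2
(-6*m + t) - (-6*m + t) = 0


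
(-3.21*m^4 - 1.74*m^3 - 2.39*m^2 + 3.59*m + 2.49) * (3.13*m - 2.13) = -10.0473*m^5 + 1.3911*m^4 - 3.7745*m^3 + 16.3274*m^2 + 0.147000000000001*m - 5.3037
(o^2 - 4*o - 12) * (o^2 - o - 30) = o^4 - 5*o^3 - 38*o^2 + 132*o + 360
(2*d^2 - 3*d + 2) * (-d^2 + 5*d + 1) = -2*d^4 + 13*d^3 - 15*d^2 + 7*d + 2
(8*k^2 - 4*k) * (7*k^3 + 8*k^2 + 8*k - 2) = 56*k^5 + 36*k^4 + 32*k^3 - 48*k^2 + 8*k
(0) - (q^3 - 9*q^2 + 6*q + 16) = -q^3 + 9*q^2 - 6*q - 16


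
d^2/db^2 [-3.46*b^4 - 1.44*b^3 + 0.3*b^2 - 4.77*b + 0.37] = -41.52*b^2 - 8.64*b + 0.6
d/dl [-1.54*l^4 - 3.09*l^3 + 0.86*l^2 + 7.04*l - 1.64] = -6.16*l^3 - 9.27*l^2 + 1.72*l + 7.04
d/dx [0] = 0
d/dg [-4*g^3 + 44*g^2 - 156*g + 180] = -12*g^2 + 88*g - 156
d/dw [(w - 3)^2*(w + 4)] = (w - 3)*(3*w + 5)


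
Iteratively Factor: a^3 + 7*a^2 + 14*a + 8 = (a + 1)*(a^2 + 6*a + 8) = (a + 1)*(a + 4)*(a + 2)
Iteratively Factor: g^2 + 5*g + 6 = (g + 2)*(g + 3)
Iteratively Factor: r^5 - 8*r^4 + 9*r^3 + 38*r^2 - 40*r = (r + 2)*(r^4 - 10*r^3 + 29*r^2 - 20*r) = (r - 1)*(r + 2)*(r^3 - 9*r^2 + 20*r) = r*(r - 1)*(r + 2)*(r^2 - 9*r + 20) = r*(r - 5)*(r - 1)*(r + 2)*(r - 4)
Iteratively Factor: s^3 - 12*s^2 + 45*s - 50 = (s - 2)*(s^2 - 10*s + 25) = (s - 5)*(s - 2)*(s - 5)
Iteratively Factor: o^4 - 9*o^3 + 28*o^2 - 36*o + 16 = (o - 1)*(o^3 - 8*o^2 + 20*o - 16) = (o - 2)*(o - 1)*(o^2 - 6*o + 8) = (o - 4)*(o - 2)*(o - 1)*(o - 2)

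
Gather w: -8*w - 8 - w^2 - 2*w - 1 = -w^2 - 10*w - 9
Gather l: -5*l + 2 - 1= 1 - 5*l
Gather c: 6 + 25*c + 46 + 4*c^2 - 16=4*c^2 + 25*c + 36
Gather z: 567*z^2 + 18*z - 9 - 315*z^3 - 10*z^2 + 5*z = -315*z^3 + 557*z^2 + 23*z - 9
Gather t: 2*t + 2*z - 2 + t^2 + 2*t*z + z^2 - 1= t^2 + t*(2*z + 2) + z^2 + 2*z - 3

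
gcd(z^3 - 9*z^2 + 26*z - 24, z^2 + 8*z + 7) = 1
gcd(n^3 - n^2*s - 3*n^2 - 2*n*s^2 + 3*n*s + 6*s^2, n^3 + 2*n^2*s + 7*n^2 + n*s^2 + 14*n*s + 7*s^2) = n + s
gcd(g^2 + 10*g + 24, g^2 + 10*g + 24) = g^2 + 10*g + 24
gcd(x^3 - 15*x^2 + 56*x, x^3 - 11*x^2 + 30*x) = x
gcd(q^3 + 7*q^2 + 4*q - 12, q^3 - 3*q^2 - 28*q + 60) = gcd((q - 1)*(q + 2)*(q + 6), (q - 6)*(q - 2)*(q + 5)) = 1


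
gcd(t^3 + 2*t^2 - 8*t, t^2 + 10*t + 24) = t + 4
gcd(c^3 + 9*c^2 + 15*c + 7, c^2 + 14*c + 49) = c + 7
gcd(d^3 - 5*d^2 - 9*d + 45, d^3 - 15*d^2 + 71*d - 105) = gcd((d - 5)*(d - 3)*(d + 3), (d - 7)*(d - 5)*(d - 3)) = d^2 - 8*d + 15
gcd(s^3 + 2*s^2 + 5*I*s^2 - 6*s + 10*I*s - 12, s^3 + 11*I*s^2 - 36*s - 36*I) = s^2 + 5*I*s - 6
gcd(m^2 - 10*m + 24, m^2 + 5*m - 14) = 1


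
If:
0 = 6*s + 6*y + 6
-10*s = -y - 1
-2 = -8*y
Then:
No Solution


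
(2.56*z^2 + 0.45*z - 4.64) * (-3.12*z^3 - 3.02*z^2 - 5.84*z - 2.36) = -7.9872*z^5 - 9.1352*z^4 - 1.8326*z^3 + 5.3432*z^2 + 26.0356*z + 10.9504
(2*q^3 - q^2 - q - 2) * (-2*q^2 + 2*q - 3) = -4*q^5 + 6*q^4 - 6*q^3 + 5*q^2 - q + 6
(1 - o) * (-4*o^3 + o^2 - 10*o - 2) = 4*o^4 - 5*o^3 + 11*o^2 - 8*o - 2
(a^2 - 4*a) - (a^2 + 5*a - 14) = 14 - 9*a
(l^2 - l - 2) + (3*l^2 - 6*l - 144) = 4*l^2 - 7*l - 146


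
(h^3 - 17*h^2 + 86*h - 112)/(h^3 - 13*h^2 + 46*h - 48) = (h - 7)/(h - 3)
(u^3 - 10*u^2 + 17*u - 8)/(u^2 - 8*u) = u - 2 + 1/u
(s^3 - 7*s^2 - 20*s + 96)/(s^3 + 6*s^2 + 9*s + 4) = (s^2 - 11*s + 24)/(s^2 + 2*s + 1)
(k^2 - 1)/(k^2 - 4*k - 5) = (k - 1)/(k - 5)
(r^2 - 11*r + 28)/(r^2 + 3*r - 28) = (r - 7)/(r + 7)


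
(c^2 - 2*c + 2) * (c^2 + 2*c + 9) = c^4 + 7*c^2 - 14*c + 18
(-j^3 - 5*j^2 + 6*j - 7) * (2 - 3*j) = 3*j^4 + 13*j^3 - 28*j^2 + 33*j - 14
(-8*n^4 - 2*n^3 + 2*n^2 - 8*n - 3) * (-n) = 8*n^5 + 2*n^4 - 2*n^3 + 8*n^2 + 3*n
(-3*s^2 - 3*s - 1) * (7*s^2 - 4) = -21*s^4 - 21*s^3 + 5*s^2 + 12*s + 4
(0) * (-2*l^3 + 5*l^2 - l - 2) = 0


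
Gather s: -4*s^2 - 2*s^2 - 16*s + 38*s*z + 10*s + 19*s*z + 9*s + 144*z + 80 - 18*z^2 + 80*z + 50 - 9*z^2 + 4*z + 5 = -6*s^2 + s*(57*z + 3) - 27*z^2 + 228*z + 135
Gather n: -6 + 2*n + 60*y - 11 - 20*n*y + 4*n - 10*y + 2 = n*(6 - 20*y) + 50*y - 15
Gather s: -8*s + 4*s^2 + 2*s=4*s^2 - 6*s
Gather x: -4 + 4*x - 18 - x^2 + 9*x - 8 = -x^2 + 13*x - 30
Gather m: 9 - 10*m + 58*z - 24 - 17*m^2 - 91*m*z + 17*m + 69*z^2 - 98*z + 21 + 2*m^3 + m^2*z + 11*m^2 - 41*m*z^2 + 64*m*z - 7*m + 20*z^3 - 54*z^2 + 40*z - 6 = 2*m^3 + m^2*(z - 6) + m*(-41*z^2 - 27*z) + 20*z^3 + 15*z^2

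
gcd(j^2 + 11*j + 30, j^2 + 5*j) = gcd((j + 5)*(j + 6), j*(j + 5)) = j + 5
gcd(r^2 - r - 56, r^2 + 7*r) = r + 7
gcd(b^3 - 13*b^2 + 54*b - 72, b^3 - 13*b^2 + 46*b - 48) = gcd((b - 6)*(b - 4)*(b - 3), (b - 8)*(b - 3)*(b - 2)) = b - 3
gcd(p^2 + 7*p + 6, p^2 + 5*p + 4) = p + 1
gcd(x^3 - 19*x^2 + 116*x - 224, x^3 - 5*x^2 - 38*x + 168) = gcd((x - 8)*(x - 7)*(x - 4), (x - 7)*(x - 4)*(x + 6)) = x^2 - 11*x + 28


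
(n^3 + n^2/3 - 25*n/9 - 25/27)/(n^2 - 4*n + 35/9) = (9*n^2 + 18*n + 5)/(3*(3*n - 7))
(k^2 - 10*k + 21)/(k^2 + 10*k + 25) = (k^2 - 10*k + 21)/(k^2 + 10*k + 25)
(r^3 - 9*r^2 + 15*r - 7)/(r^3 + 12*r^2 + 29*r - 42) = (r^2 - 8*r + 7)/(r^2 + 13*r + 42)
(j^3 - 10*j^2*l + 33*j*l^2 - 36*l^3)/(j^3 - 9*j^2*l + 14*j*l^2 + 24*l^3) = (j^2 - 6*j*l + 9*l^2)/(j^2 - 5*j*l - 6*l^2)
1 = 1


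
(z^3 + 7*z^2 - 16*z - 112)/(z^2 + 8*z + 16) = (z^2 + 3*z - 28)/(z + 4)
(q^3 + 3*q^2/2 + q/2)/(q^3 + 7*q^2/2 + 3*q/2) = (q + 1)/(q + 3)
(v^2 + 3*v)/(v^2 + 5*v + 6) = v/(v + 2)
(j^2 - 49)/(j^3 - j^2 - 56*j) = (j - 7)/(j*(j - 8))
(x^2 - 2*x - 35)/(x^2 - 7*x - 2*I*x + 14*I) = (x + 5)/(x - 2*I)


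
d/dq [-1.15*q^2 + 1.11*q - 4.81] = 1.11 - 2.3*q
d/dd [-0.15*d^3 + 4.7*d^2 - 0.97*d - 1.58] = -0.45*d^2 + 9.4*d - 0.97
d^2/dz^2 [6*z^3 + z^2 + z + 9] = 36*z + 2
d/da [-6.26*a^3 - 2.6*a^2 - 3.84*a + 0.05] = -18.78*a^2 - 5.2*a - 3.84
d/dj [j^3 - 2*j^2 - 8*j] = 3*j^2 - 4*j - 8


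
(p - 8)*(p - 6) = p^2 - 14*p + 48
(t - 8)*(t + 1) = t^2 - 7*t - 8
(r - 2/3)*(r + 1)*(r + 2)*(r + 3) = r^4 + 16*r^3/3 + 7*r^2 - 4*r/3 - 4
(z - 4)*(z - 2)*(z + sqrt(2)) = z^3 - 6*z^2 + sqrt(2)*z^2 - 6*sqrt(2)*z + 8*z + 8*sqrt(2)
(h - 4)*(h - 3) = h^2 - 7*h + 12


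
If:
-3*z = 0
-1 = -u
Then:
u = 1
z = 0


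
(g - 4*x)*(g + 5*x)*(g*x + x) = g^3*x + g^2*x^2 + g^2*x - 20*g*x^3 + g*x^2 - 20*x^3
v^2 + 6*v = v*(v + 6)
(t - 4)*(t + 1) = t^2 - 3*t - 4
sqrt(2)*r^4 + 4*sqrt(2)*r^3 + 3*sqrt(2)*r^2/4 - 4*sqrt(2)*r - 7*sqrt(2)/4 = (r - 1)*(r + 1)*(r + 7/2)*(sqrt(2)*r + sqrt(2)/2)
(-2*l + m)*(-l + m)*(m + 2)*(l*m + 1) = 2*l^3*m^2 + 4*l^3*m - 3*l^2*m^3 - 6*l^2*m^2 + 2*l^2*m + 4*l^2 + l*m^4 + 2*l*m^3 - 3*l*m^2 - 6*l*m + m^3 + 2*m^2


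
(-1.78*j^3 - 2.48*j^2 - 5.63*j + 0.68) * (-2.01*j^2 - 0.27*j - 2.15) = 3.5778*j^5 + 5.4654*j^4 + 15.8129*j^3 + 5.4853*j^2 + 11.9209*j - 1.462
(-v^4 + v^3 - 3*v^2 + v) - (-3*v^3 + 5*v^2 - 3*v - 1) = -v^4 + 4*v^3 - 8*v^2 + 4*v + 1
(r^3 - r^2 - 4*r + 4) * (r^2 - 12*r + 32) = r^5 - 13*r^4 + 40*r^3 + 20*r^2 - 176*r + 128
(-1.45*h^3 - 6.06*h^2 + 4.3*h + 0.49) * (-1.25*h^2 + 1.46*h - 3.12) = 1.8125*h^5 + 5.458*h^4 - 9.6986*h^3 + 24.5727*h^2 - 12.7006*h - 1.5288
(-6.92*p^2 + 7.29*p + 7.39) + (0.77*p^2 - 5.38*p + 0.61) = -6.15*p^2 + 1.91*p + 8.0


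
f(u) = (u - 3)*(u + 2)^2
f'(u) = (u - 3)*(2*u + 4) + (u + 2)^2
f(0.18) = -13.40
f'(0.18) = -7.54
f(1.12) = -18.30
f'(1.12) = -2.00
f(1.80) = -17.33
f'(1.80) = 5.32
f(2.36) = -12.17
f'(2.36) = 13.43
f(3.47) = 14.06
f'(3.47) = 35.06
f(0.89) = -17.62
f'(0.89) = -3.84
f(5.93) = 184.25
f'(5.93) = 109.35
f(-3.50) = -14.62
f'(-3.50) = 21.75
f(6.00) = 192.00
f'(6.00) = 112.00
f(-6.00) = -144.00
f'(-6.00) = 88.00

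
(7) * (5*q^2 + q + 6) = 35*q^2 + 7*q + 42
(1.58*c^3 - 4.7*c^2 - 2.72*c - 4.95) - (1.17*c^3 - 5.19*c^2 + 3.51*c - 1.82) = 0.41*c^3 + 0.49*c^2 - 6.23*c - 3.13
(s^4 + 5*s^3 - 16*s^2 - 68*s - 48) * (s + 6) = s^5 + 11*s^4 + 14*s^3 - 164*s^2 - 456*s - 288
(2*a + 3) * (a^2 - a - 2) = 2*a^3 + a^2 - 7*a - 6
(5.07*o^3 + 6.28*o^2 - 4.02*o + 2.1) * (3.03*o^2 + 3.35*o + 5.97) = 15.3621*o^5 + 36.0129*o^4 + 39.1253*o^3 + 30.3876*o^2 - 16.9644*o + 12.537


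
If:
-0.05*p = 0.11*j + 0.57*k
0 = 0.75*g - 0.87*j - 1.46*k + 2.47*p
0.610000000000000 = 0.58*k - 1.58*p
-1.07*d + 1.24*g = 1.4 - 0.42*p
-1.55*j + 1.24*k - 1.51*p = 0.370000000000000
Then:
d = 0.21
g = 1.44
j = 0.14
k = 0.01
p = -0.38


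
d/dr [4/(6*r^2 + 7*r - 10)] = 4*(-12*r - 7)/(6*r^2 + 7*r - 10)^2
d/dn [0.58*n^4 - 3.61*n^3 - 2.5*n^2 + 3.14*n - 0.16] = 2.32*n^3 - 10.83*n^2 - 5.0*n + 3.14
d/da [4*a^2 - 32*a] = 8*a - 32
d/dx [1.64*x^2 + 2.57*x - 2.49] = 3.28*x + 2.57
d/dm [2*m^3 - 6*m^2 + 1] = 6*m*(m - 2)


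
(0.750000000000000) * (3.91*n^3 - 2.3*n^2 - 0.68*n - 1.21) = 2.9325*n^3 - 1.725*n^2 - 0.51*n - 0.9075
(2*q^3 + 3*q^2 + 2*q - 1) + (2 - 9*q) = 2*q^3 + 3*q^2 - 7*q + 1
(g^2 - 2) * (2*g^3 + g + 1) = 2*g^5 - 3*g^3 + g^2 - 2*g - 2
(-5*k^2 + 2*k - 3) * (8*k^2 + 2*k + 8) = -40*k^4 + 6*k^3 - 60*k^2 + 10*k - 24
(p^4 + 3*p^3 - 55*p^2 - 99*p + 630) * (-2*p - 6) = -2*p^5 - 12*p^4 + 92*p^3 + 528*p^2 - 666*p - 3780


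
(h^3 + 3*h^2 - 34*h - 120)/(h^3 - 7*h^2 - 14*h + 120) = (h + 5)/(h - 5)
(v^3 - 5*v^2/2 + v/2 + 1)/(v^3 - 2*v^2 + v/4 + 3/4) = 2*(v - 2)/(2*v - 3)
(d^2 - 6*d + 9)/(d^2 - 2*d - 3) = (d - 3)/(d + 1)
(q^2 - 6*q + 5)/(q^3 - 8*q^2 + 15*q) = (q - 1)/(q*(q - 3))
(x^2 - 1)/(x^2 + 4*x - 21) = (x^2 - 1)/(x^2 + 4*x - 21)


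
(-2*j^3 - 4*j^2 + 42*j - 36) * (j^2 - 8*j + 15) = -2*j^5 + 12*j^4 + 44*j^3 - 432*j^2 + 918*j - 540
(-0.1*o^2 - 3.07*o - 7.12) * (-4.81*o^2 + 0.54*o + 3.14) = 0.481*o^4 + 14.7127*o^3 + 32.2754*o^2 - 13.4846*o - 22.3568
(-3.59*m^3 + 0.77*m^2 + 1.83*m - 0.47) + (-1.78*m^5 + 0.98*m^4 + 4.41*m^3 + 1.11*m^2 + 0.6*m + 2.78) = -1.78*m^5 + 0.98*m^4 + 0.82*m^3 + 1.88*m^2 + 2.43*m + 2.31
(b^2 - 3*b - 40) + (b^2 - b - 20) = 2*b^2 - 4*b - 60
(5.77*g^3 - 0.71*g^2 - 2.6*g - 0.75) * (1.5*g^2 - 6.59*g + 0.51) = 8.655*g^5 - 39.0893*g^4 + 3.7216*g^3 + 15.6469*g^2 + 3.6165*g - 0.3825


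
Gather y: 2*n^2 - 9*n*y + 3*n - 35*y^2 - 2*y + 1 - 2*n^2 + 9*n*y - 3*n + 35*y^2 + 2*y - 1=0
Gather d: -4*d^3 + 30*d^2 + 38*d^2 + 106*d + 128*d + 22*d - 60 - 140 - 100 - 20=-4*d^3 + 68*d^2 + 256*d - 320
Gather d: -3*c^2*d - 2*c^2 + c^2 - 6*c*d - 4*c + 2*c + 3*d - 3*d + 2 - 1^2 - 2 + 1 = -c^2 - 2*c + d*(-3*c^2 - 6*c)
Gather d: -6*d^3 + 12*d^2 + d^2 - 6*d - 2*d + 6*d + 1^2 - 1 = -6*d^3 + 13*d^2 - 2*d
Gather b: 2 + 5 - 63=-56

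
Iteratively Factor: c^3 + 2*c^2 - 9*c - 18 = (c - 3)*(c^2 + 5*c + 6) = (c - 3)*(c + 2)*(c + 3)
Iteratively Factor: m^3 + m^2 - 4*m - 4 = (m - 2)*(m^2 + 3*m + 2) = (m - 2)*(m + 2)*(m + 1)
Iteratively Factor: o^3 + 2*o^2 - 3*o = (o - 1)*(o^2 + 3*o) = o*(o - 1)*(o + 3)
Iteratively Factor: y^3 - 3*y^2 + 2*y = (y)*(y^2 - 3*y + 2) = y*(y - 1)*(y - 2)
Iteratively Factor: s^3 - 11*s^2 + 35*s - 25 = (s - 5)*(s^2 - 6*s + 5) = (s - 5)*(s - 1)*(s - 5)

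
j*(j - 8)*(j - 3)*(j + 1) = j^4 - 10*j^3 + 13*j^2 + 24*j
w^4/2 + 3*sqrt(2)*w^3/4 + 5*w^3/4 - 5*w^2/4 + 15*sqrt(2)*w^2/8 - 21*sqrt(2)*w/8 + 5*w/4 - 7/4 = (w/2 + sqrt(2)/2)*(w - 1)*(w + 7/2)*(w + sqrt(2)/2)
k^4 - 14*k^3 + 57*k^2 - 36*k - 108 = (k - 6)^2*(k - 3)*(k + 1)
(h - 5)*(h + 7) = h^2 + 2*h - 35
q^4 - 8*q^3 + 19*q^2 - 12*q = q*(q - 4)*(q - 3)*(q - 1)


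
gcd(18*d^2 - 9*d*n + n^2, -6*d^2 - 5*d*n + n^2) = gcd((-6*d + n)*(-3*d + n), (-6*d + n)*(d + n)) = 6*d - n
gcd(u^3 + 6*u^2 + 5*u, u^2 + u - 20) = u + 5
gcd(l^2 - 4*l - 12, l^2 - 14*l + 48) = l - 6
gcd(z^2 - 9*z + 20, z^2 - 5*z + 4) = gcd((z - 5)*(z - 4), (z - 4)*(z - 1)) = z - 4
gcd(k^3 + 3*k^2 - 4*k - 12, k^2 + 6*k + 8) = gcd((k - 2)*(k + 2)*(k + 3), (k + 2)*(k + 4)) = k + 2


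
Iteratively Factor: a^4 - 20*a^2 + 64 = (a + 2)*(a^3 - 2*a^2 - 16*a + 32) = (a - 4)*(a + 2)*(a^2 + 2*a - 8) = (a - 4)*(a + 2)*(a + 4)*(a - 2)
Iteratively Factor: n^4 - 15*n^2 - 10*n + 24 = (n - 1)*(n^3 + n^2 - 14*n - 24) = (n - 1)*(n + 3)*(n^2 - 2*n - 8) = (n - 4)*(n - 1)*(n + 3)*(n + 2)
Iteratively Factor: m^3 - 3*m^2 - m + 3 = (m - 1)*(m^2 - 2*m - 3) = (m - 1)*(m + 1)*(m - 3)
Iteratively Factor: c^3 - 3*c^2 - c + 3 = (c - 3)*(c^2 - 1) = (c - 3)*(c + 1)*(c - 1)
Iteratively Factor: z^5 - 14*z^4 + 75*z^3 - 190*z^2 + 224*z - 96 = (z - 4)*(z^4 - 10*z^3 + 35*z^2 - 50*z + 24) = (z - 4)*(z - 3)*(z^3 - 7*z^2 + 14*z - 8) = (z - 4)^2*(z - 3)*(z^2 - 3*z + 2) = (z - 4)^2*(z - 3)*(z - 1)*(z - 2)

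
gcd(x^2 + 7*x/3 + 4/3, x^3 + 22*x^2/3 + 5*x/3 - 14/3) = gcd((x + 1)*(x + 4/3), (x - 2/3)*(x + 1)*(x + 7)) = x + 1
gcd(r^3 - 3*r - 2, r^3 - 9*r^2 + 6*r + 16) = r^2 - r - 2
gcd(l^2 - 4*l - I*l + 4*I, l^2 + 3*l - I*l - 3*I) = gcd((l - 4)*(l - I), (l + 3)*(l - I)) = l - I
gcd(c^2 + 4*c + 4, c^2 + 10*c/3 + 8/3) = c + 2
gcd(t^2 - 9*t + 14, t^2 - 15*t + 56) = t - 7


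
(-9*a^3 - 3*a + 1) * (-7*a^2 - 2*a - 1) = 63*a^5 + 18*a^4 + 30*a^3 - a^2 + a - 1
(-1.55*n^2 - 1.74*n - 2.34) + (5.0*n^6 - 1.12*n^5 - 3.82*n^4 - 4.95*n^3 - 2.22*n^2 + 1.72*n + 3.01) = 5.0*n^6 - 1.12*n^5 - 3.82*n^4 - 4.95*n^3 - 3.77*n^2 - 0.02*n + 0.67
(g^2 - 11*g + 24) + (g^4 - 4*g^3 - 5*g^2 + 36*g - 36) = g^4 - 4*g^3 - 4*g^2 + 25*g - 12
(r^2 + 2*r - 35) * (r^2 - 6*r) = r^4 - 4*r^3 - 47*r^2 + 210*r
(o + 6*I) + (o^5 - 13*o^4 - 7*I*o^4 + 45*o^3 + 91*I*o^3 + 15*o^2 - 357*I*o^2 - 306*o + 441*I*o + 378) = o^5 - 13*o^4 - 7*I*o^4 + 45*o^3 + 91*I*o^3 + 15*o^2 - 357*I*o^2 - 305*o + 441*I*o + 378 + 6*I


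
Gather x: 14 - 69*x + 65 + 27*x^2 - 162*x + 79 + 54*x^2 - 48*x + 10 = 81*x^2 - 279*x + 168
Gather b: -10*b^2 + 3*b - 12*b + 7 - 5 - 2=-10*b^2 - 9*b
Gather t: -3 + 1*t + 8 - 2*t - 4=1 - t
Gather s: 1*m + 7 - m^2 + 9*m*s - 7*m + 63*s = -m^2 - 6*m + s*(9*m + 63) + 7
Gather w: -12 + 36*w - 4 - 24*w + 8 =12*w - 8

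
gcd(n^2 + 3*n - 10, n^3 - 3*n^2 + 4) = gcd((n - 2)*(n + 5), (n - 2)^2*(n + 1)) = n - 2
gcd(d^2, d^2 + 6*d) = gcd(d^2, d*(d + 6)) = d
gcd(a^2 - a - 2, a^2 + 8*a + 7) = a + 1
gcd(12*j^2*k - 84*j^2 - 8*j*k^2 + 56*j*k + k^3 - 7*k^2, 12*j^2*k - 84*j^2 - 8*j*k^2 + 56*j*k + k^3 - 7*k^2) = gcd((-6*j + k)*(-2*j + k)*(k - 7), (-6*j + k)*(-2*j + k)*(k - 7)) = 12*j^2*k - 84*j^2 - 8*j*k^2 + 56*j*k + k^3 - 7*k^2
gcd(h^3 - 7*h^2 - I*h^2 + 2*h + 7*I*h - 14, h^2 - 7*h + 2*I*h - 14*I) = h - 7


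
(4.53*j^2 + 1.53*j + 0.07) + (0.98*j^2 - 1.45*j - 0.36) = 5.51*j^2 + 0.0800000000000001*j - 0.29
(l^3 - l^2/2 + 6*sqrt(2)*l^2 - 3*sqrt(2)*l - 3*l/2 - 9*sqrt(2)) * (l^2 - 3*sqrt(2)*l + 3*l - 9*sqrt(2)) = l^5 + 5*l^4/2 + 3*sqrt(2)*l^4 - 39*l^3 + 15*sqrt(2)*l^3/2 - 189*l^2/2 - 9*sqrt(2)*l^2 - 27*sqrt(2)*l/2 + 108*l + 162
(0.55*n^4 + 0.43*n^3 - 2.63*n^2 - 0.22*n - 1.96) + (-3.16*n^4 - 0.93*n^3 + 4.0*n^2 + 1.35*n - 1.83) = -2.61*n^4 - 0.5*n^3 + 1.37*n^2 + 1.13*n - 3.79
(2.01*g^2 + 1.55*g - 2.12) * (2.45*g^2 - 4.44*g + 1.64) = 4.9245*g^4 - 5.1269*g^3 - 8.7796*g^2 + 11.9548*g - 3.4768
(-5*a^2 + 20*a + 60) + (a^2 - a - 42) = -4*a^2 + 19*a + 18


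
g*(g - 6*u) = g^2 - 6*g*u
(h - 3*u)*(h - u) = h^2 - 4*h*u + 3*u^2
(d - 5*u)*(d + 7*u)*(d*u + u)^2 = d^4*u^2 + 2*d^3*u^3 + 2*d^3*u^2 - 35*d^2*u^4 + 4*d^2*u^3 + d^2*u^2 - 70*d*u^4 + 2*d*u^3 - 35*u^4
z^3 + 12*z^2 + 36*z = z*(z + 6)^2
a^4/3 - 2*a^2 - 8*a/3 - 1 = (a/3 + 1/3)*(a - 3)*(a + 1)^2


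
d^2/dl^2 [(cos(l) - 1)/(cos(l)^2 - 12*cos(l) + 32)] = (-9*(1 - cos(2*l))^2*cos(l)/4 - 2*(1 - cos(2*l))^2 - 641*cos(l) - 195*cos(2*l) + 75*cos(3*l)/2 + cos(5*l)/2 + 357)/((cos(l) - 8)^3*(cos(l) - 4)^3)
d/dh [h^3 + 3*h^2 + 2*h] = 3*h^2 + 6*h + 2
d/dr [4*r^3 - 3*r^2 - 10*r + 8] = 12*r^2 - 6*r - 10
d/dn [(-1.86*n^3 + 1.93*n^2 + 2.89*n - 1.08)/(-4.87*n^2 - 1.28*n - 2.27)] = (9.0582*n^4 + 4.7616*n^3 + 24.2705*n^2 - 19.2814*n - 7.9427)/(23.7169*n^4 + 12.4672*n^3 + 23.7482*n^2 + 5.8112*n + 5.1529)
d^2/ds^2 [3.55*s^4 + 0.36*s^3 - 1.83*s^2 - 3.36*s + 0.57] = 42.6*s^2 + 2.16*s - 3.66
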